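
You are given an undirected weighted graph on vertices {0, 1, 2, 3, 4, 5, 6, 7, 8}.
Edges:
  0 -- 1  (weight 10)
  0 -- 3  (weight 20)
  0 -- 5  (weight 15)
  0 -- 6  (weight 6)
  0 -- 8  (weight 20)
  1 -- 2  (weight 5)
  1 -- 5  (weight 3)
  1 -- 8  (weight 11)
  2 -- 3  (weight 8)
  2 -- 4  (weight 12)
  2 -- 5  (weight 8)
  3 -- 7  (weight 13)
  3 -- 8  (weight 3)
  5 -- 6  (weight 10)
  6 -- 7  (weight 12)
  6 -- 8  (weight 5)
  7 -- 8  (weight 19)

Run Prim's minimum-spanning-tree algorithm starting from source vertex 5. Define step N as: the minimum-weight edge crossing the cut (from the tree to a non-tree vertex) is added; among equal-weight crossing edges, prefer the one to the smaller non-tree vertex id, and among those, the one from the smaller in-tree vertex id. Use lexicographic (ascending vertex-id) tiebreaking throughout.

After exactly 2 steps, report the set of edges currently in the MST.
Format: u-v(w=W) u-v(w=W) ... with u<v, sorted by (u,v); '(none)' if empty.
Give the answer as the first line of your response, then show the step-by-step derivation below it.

1-2(w=5) 1-5(w=3)

step 1: add edge 1-5 (w=3); MST = {1-5(w=3)}
step 2: add edge 1-2 (w=5); MST = {1-2(w=5) 1-5(w=3)}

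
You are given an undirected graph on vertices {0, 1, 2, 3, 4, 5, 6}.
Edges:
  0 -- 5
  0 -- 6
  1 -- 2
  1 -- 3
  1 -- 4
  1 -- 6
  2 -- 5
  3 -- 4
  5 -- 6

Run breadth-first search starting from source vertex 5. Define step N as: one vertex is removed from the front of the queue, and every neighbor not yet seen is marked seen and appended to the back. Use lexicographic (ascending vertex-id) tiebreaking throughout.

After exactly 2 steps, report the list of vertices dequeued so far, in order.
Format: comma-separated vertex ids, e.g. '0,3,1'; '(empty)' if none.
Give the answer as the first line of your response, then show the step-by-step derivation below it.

5,0

step 1: dequeue 5; queue=[0,2,6]; order=5
step 2: dequeue 0; queue=[2,6]; order=5,0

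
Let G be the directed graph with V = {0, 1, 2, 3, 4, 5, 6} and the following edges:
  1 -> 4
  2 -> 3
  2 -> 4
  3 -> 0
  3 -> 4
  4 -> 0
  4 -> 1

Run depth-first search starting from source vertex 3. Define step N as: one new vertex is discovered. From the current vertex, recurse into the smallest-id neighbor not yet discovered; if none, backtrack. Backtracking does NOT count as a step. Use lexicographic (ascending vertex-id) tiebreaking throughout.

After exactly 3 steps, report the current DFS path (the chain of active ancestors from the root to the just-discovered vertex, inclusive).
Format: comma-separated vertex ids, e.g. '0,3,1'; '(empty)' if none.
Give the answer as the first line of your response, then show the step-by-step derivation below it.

3,4

step 1: discover 3; path=3; order=3
step 2: discover 0; path=3>0; order=3,0
step 3: discover 4; path=3>4; order=3,0,4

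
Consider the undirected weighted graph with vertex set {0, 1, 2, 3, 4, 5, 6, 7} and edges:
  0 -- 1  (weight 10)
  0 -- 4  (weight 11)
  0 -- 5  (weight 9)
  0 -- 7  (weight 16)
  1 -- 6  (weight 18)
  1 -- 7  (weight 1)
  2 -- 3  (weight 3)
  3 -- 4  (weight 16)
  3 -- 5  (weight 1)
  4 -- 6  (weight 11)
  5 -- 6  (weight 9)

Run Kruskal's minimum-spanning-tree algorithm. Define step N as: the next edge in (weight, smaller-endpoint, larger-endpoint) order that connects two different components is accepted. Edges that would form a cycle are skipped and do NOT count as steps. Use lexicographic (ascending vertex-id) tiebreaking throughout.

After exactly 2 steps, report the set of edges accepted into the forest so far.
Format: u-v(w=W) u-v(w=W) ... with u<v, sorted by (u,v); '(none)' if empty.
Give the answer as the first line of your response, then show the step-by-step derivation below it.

1-7(w=1) 3-5(w=1)

step 1: add edge 1-7 (w=1); MST = {1-7(w=1)}
step 2: add edge 3-5 (w=1); MST = {1-7(w=1) 3-5(w=1)}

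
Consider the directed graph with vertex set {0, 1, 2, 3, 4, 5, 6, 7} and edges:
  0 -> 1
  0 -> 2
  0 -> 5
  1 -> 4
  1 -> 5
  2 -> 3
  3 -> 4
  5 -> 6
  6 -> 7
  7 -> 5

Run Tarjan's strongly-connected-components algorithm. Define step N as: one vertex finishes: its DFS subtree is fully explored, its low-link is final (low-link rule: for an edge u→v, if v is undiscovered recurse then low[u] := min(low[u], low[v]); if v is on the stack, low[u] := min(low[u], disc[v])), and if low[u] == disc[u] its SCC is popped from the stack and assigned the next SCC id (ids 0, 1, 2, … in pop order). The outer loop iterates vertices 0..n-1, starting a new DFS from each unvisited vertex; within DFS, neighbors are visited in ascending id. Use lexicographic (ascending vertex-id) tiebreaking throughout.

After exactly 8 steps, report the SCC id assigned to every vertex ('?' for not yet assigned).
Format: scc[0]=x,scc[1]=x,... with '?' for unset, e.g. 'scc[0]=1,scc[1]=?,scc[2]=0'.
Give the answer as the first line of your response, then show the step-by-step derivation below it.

scc[0]=5,scc[1]=2,scc[2]=4,scc[3]=3,scc[4]=0,scc[5]=1,scc[6]=1,scc[7]=1

step 1: low=(low[0]=0,low[1]=1,low[2]=?,low[3]=?,low[4]=2,low[5]=?,low[6]=?,low[7]=?); scc=(scc[0]=?,scc[1]=?,scc[2]=?,scc[3]=?,scc[4]=0,scc[5]=?,scc[6]=?,scc[7]=?)
step 2: low=(low[0]=0,low[1]=1,low[2]=?,low[3]=?,low[4]=2,low[5]=3,low[6]=4,low[7]=3); scc=(scc[0]=?,scc[1]=?,scc[2]=?,scc[3]=?,scc[4]=0,scc[5]=?,scc[6]=?,scc[7]=?)
step 3: low=(low[0]=0,low[1]=1,low[2]=?,low[3]=?,low[4]=2,low[5]=3,low[6]=3,low[7]=3); scc=(scc[0]=?,scc[1]=?,scc[2]=?,scc[3]=?,scc[4]=0,scc[5]=?,scc[6]=?,scc[7]=?)
step 4: low=(low[0]=0,low[1]=1,low[2]=?,low[3]=?,low[4]=2,low[5]=3,low[6]=3,low[7]=3); scc=(scc[0]=?,scc[1]=?,scc[2]=?,scc[3]=?,scc[4]=0,scc[5]=1,scc[6]=1,scc[7]=1)
step 5: low=(low[0]=0,low[1]=1,low[2]=?,low[3]=?,low[4]=2,low[5]=3,low[6]=3,low[7]=3); scc=(scc[0]=?,scc[1]=2,scc[2]=?,scc[3]=?,scc[4]=0,scc[5]=1,scc[6]=1,scc[7]=1)
step 6: low=(low[0]=0,low[1]=1,low[2]=6,low[3]=7,low[4]=2,low[5]=3,low[6]=3,low[7]=3); scc=(scc[0]=?,scc[1]=2,scc[2]=?,scc[3]=3,scc[4]=0,scc[5]=1,scc[6]=1,scc[7]=1)
step 7: low=(low[0]=0,low[1]=1,low[2]=6,low[3]=7,low[4]=2,low[5]=3,low[6]=3,low[7]=3); scc=(scc[0]=?,scc[1]=2,scc[2]=4,scc[3]=3,scc[4]=0,scc[5]=1,scc[6]=1,scc[7]=1)
step 8: low=(low[0]=0,low[1]=1,low[2]=6,low[3]=7,low[4]=2,low[5]=3,low[6]=3,low[7]=3); scc=(scc[0]=5,scc[1]=2,scc[2]=4,scc[3]=3,scc[4]=0,scc[5]=1,scc[6]=1,scc[7]=1)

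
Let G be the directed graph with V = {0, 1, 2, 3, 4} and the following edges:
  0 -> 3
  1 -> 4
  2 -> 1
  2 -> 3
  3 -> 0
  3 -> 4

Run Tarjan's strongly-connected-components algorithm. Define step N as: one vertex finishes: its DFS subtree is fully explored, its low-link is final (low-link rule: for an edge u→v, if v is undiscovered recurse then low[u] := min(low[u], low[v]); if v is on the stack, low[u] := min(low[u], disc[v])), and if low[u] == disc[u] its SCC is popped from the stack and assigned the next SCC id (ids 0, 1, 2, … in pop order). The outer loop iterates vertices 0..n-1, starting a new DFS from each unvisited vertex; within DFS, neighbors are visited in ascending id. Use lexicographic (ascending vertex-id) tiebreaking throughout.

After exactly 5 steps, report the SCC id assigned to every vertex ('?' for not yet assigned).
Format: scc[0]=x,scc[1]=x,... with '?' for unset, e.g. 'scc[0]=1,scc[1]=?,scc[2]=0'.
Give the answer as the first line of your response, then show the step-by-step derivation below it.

scc[0]=1,scc[1]=2,scc[2]=3,scc[3]=1,scc[4]=0

step 1: low=(low[0]=0,low[1]=?,low[2]=?,low[3]=0,low[4]=2); scc=(scc[0]=?,scc[1]=?,scc[2]=?,scc[3]=?,scc[4]=0)
step 2: low=(low[0]=0,low[1]=?,low[2]=?,low[3]=0,low[4]=2); scc=(scc[0]=?,scc[1]=?,scc[2]=?,scc[3]=?,scc[4]=0)
step 3: low=(low[0]=0,low[1]=?,low[2]=?,low[3]=0,low[4]=2); scc=(scc[0]=1,scc[1]=?,scc[2]=?,scc[3]=1,scc[4]=0)
step 4: low=(low[0]=0,low[1]=3,low[2]=?,low[3]=0,low[4]=2); scc=(scc[0]=1,scc[1]=2,scc[2]=?,scc[3]=1,scc[4]=0)
step 5: low=(low[0]=0,low[1]=3,low[2]=4,low[3]=0,low[4]=2); scc=(scc[0]=1,scc[1]=2,scc[2]=3,scc[3]=1,scc[4]=0)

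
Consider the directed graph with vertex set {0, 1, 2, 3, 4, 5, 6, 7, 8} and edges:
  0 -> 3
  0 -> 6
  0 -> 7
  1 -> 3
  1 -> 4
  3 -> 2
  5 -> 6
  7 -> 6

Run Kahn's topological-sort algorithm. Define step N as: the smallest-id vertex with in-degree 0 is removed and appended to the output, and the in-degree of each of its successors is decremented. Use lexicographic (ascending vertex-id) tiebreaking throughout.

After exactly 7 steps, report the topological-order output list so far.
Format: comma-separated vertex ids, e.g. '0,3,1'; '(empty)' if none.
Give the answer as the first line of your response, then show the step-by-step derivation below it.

0,1,3,2,4,5,7

step 1: output 0; order=[0]; indeg=(0,0,1,1,1,0,2,0,0)
step 2: output 1; order=[0,1]; indeg=(0,0,1,0,0,0,2,0,0)
step 3: output 3; order=[0,1,3]; indeg=(0,0,0,0,0,0,2,0,0)
step 4: output 2; order=[0,1,3,2]; indeg=(0,0,0,0,0,0,2,0,0)
step 5: output 4; order=[0,1,3,2,4]; indeg=(0,0,0,0,0,0,2,0,0)
step 6: output 5; order=[0,1,3,2,4,5]; indeg=(0,0,0,0,0,0,1,0,0)
step 7: output 7; order=[0,1,3,2,4,5,7]; indeg=(0,0,0,0,0,0,0,0,0)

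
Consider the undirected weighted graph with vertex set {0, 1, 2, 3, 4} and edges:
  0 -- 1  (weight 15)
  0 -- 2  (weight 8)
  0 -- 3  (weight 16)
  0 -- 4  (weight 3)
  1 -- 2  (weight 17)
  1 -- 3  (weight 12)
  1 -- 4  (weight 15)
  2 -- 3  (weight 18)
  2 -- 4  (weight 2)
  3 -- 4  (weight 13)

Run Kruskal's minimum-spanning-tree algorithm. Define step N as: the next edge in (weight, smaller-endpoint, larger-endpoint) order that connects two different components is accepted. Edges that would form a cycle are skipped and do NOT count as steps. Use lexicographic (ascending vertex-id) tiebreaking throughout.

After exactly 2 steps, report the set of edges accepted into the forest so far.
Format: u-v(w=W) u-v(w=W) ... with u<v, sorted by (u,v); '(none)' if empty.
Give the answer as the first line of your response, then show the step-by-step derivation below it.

0-4(w=3) 2-4(w=2)

step 1: add edge 2-4 (w=2); MST = {2-4(w=2)}
step 2: add edge 0-4 (w=3); MST = {0-4(w=3) 2-4(w=2)}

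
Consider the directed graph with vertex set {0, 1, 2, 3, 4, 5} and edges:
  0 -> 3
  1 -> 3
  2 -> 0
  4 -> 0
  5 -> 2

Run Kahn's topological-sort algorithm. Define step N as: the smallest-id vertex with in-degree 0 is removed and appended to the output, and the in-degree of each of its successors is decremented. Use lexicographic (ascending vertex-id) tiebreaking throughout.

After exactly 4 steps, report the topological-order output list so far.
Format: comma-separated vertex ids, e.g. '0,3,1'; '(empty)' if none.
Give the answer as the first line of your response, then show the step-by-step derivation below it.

1,4,5,2

step 1: output 1; order=[1]; indeg=(2,0,1,1,0,0)
step 2: output 4; order=[1,4]; indeg=(1,0,1,1,0,0)
step 3: output 5; order=[1,4,5]; indeg=(1,0,0,1,0,0)
step 4: output 2; order=[1,4,5,2]; indeg=(0,0,0,1,0,0)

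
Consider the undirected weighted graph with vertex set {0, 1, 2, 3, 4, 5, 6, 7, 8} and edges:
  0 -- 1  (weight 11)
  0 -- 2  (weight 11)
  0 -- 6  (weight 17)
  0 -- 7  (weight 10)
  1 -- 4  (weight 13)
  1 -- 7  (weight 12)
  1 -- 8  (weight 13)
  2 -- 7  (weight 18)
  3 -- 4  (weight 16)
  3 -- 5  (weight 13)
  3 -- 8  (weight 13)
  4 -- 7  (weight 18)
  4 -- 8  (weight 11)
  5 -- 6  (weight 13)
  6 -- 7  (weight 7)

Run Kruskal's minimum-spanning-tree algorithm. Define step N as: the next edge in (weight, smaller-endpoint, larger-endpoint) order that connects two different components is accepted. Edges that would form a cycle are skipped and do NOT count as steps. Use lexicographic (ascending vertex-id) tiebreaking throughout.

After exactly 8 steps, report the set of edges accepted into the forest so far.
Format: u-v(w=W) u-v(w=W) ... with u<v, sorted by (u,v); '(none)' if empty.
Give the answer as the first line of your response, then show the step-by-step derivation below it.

0-1(w=11) 0-2(w=11) 0-7(w=10) 1-4(w=13) 3-5(w=13) 3-8(w=13) 4-8(w=11) 6-7(w=7)

step 1: add edge 6-7 (w=7); MST = {6-7(w=7)}
step 2: add edge 0-7 (w=10); MST = {0-7(w=10) 6-7(w=7)}
step 3: add edge 0-1 (w=11); MST = {0-1(w=11) 0-7(w=10) 6-7(w=7)}
step 4: add edge 0-2 (w=11); MST = {0-1(w=11) 0-2(w=11) 0-7(w=10) 6-7(w=7)}
step 5: add edge 4-8 (w=11); MST = {0-1(w=11) 0-2(w=11) 0-7(w=10) 4-8(w=11) 6-7(w=7)}
step 6: add edge 1-4 (w=13); MST = {0-1(w=11) 0-2(w=11) 0-7(w=10) 1-4(w=13) 4-8(w=11) 6-7(w=7)}
step 7: add edge 3-5 (w=13); MST = {0-1(w=11) 0-2(w=11) 0-7(w=10) 1-4(w=13) 3-5(w=13) 4-8(w=11) 6-7(w=7)}
step 8: add edge 3-8 (w=13); MST = {0-1(w=11) 0-2(w=11) 0-7(w=10) 1-4(w=13) 3-5(w=13) 3-8(w=13) 4-8(w=11) 6-7(w=7)}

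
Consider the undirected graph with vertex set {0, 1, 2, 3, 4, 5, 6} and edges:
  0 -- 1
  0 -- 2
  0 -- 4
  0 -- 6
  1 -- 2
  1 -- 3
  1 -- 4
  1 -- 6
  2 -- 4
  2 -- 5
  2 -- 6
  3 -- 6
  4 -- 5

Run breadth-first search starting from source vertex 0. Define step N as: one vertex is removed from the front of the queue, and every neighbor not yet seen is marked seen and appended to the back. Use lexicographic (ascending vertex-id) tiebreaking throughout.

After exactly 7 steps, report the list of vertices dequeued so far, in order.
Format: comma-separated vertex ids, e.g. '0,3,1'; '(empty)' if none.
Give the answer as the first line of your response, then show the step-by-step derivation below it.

0,1,2,4,6,3,5

step 1: dequeue 0; queue=[1,2,4,6]; order=0
step 2: dequeue 1; queue=[2,4,6,3]; order=0,1
step 3: dequeue 2; queue=[4,6,3,5]; order=0,1,2
step 4: dequeue 4; queue=[6,3,5]; order=0,1,2,4
step 5: dequeue 6; queue=[3,5]; order=0,1,2,4,6
step 6: dequeue 3; queue=[5]; order=0,1,2,4,6,3
step 7: dequeue 5; queue=[(empty)]; order=0,1,2,4,6,3,5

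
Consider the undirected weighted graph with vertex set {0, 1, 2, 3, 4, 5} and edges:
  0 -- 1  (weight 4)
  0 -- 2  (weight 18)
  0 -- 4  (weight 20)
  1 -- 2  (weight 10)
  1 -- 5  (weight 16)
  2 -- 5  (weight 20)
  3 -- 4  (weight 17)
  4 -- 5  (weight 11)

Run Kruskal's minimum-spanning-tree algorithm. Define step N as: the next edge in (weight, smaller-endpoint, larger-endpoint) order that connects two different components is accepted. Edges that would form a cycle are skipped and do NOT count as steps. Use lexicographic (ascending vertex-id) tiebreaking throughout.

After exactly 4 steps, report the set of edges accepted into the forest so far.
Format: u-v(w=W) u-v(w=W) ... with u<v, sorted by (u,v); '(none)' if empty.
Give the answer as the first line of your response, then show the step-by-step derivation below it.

0-1(w=4) 1-2(w=10) 1-5(w=16) 4-5(w=11)

step 1: add edge 0-1 (w=4); MST = {0-1(w=4)}
step 2: add edge 1-2 (w=10); MST = {0-1(w=4) 1-2(w=10)}
step 3: add edge 4-5 (w=11); MST = {0-1(w=4) 1-2(w=10) 4-5(w=11)}
step 4: add edge 1-5 (w=16); MST = {0-1(w=4) 1-2(w=10) 1-5(w=16) 4-5(w=11)}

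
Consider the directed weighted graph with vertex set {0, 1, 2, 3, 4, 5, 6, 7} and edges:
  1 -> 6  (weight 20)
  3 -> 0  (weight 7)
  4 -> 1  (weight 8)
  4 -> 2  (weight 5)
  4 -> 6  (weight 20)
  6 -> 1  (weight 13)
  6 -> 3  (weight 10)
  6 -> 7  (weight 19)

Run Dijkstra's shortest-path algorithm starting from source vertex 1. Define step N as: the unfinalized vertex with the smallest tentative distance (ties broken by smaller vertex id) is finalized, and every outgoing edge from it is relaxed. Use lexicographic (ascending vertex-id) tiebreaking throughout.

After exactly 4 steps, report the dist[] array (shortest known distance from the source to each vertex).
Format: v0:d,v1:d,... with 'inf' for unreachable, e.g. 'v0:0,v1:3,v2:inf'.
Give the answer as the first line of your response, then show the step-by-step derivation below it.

v0:37,v1:0,v2:inf,v3:30,v4:inf,v5:inf,v6:20,v7:39

step 1: dist = v0:inf,v1:0,v2:inf,v3:inf,v4:inf,v5:inf,v6:20,v7:inf
step 2: dist = v0:inf,v1:0,v2:inf,v3:30,v4:inf,v5:inf,v6:20,v7:39
step 3: dist = v0:37,v1:0,v2:inf,v3:30,v4:inf,v5:inf,v6:20,v7:39
step 4: dist = v0:37,v1:0,v2:inf,v3:30,v4:inf,v5:inf,v6:20,v7:39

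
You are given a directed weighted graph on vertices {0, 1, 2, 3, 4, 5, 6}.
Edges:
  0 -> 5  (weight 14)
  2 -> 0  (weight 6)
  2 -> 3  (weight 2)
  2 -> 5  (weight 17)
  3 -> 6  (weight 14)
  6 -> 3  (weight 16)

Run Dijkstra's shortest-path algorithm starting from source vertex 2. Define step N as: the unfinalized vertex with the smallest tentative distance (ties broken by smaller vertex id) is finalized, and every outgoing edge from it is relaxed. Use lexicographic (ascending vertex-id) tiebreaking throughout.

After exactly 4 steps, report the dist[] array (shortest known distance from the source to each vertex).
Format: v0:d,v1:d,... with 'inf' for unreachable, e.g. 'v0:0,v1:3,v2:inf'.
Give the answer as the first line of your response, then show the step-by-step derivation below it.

v0:6,v1:inf,v2:0,v3:2,v4:inf,v5:17,v6:16

step 1: dist = v0:6,v1:inf,v2:0,v3:2,v4:inf,v5:17,v6:inf
step 2: dist = v0:6,v1:inf,v2:0,v3:2,v4:inf,v5:17,v6:16
step 3: dist = v0:6,v1:inf,v2:0,v3:2,v4:inf,v5:17,v6:16
step 4: dist = v0:6,v1:inf,v2:0,v3:2,v4:inf,v5:17,v6:16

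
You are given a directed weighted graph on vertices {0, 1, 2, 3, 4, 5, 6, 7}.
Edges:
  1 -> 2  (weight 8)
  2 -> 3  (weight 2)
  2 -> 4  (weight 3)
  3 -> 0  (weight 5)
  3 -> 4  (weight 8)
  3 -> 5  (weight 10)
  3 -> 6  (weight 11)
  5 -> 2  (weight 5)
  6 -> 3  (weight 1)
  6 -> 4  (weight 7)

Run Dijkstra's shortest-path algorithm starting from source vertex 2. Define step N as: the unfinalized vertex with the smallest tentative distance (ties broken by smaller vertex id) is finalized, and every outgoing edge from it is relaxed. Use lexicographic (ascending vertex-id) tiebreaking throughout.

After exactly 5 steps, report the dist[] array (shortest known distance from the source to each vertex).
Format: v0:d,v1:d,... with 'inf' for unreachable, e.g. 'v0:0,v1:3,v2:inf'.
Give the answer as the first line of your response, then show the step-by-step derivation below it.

v0:7,v1:inf,v2:0,v3:2,v4:3,v5:12,v6:13,v7:inf

step 1: dist = v0:inf,v1:inf,v2:0,v3:2,v4:3,v5:inf,v6:inf,v7:inf
step 2: dist = v0:7,v1:inf,v2:0,v3:2,v4:3,v5:12,v6:13,v7:inf
step 3: dist = v0:7,v1:inf,v2:0,v3:2,v4:3,v5:12,v6:13,v7:inf
step 4: dist = v0:7,v1:inf,v2:0,v3:2,v4:3,v5:12,v6:13,v7:inf
step 5: dist = v0:7,v1:inf,v2:0,v3:2,v4:3,v5:12,v6:13,v7:inf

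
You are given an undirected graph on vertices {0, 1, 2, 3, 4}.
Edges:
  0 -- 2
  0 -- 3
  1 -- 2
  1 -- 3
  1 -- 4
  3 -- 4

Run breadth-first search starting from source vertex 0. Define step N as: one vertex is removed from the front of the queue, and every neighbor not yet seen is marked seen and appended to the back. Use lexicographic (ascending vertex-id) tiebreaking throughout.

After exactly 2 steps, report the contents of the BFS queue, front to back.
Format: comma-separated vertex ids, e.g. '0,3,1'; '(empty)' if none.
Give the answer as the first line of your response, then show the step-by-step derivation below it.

3,1

step 1: dequeue 0; queue=[2,3]; order=0
step 2: dequeue 2; queue=[3,1]; order=0,2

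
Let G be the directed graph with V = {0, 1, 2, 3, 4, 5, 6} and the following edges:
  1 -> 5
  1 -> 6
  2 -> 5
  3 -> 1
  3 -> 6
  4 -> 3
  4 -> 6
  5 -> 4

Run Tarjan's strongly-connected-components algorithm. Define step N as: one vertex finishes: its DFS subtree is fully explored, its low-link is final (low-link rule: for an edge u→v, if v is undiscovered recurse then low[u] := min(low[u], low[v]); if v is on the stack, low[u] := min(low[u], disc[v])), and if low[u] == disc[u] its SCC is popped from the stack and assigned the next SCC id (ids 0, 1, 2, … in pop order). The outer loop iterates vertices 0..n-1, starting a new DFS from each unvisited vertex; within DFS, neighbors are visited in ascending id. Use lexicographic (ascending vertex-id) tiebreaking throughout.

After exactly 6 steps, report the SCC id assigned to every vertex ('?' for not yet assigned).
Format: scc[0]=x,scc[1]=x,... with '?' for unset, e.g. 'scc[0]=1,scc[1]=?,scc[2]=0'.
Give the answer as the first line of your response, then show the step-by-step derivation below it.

scc[0]=0,scc[1]=2,scc[2]=?,scc[3]=2,scc[4]=2,scc[5]=2,scc[6]=1

step 1: low=(low[0]=0,low[1]=?,low[2]=?,low[3]=?,low[4]=?,low[5]=?,low[6]=?); scc=(scc[0]=0,scc[1]=?,scc[2]=?,scc[3]=?,scc[4]=?,scc[5]=?,scc[6]=?)
step 2: low=(low[0]=0,low[1]=1,low[2]=?,low[3]=1,low[4]=3,low[5]=2,low[6]=5); scc=(scc[0]=0,scc[1]=?,scc[2]=?,scc[3]=?,scc[4]=?,scc[5]=?,scc[6]=1)
step 3: low=(low[0]=0,low[1]=1,low[2]=?,low[3]=1,low[4]=3,low[5]=2,low[6]=5); scc=(scc[0]=0,scc[1]=?,scc[2]=?,scc[3]=?,scc[4]=?,scc[5]=?,scc[6]=1)
step 4: low=(low[0]=0,low[1]=1,low[2]=?,low[3]=1,low[4]=1,low[5]=2,low[6]=5); scc=(scc[0]=0,scc[1]=?,scc[2]=?,scc[3]=?,scc[4]=?,scc[5]=?,scc[6]=1)
step 5: low=(low[0]=0,low[1]=1,low[2]=?,low[3]=1,low[4]=1,low[5]=1,low[6]=5); scc=(scc[0]=0,scc[1]=?,scc[2]=?,scc[3]=?,scc[4]=?,scc[5]=?,scc[6]=1)
step 6: low=(low[0]=0,low[1]=1,low[2]=?,low[3]=1,low[4]=1,low[5]=1,low[6]=5); scc=(scc[0]=0,scc[1]=2,scc[2]=?,scc[3]=2,scc[4]=2,scc[5]=2,scc[6]=1)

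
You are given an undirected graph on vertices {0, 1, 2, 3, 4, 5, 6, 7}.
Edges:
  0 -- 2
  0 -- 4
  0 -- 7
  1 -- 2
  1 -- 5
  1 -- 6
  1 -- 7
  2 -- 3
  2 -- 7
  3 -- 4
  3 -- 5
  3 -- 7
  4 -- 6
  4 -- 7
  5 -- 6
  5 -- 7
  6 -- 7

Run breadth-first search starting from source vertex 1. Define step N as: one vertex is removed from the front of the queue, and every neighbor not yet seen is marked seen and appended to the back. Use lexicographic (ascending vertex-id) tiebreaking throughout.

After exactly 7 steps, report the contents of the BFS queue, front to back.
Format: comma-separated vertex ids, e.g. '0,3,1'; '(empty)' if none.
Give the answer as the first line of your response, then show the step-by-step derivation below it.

4

step 1: dequeue 1; queue=[2,5,6,7]; order=1
step 2: dequeue 2; queue=[5,6,7,0,3]; order=1,2
step 3: dequeue 5; queue=[6,7,0,3]; order=1,2,5
step 4: dequeue 6; queue=[7,0,3,4]; order=1,2,5,6
step 5: dequeue 7; queue=[0,3,4]; order=1,2,5,6,7
step 6: dequeue 0; queue=[3,4]; order=1,2,5,6,7,0
step 7: dequeue 3; queue=[4]; order=1,2,5,6,7,0,3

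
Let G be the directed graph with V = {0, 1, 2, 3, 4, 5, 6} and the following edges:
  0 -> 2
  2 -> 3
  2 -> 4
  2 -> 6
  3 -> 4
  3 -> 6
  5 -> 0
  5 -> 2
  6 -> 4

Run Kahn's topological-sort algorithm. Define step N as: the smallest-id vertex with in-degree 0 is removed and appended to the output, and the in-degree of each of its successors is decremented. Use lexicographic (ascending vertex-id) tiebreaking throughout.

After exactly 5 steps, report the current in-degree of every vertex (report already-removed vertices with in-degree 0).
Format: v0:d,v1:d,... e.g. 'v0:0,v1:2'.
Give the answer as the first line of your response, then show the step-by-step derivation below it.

v0:0,v1:0,v2:0,v3:0,v4:1,v5:0,v6:0

step 1: output 1; order=[1]; indeg=(1,0,2,1,3,0,2)
step 2: output 5; order=[1,5]; indeg=(0,0,1,1,3,0,2)
step 3: output 0; order=[1,5,0]; indeg=(0,0,0,1,3,0,2)
step 4: output 2; order=[1,5,0,2]; indeg=(0,0,0,0,2,0,1)
step 5: output 3; order=[1,5,0,2,3]; indeg=(0,0,0,0,1,0,0)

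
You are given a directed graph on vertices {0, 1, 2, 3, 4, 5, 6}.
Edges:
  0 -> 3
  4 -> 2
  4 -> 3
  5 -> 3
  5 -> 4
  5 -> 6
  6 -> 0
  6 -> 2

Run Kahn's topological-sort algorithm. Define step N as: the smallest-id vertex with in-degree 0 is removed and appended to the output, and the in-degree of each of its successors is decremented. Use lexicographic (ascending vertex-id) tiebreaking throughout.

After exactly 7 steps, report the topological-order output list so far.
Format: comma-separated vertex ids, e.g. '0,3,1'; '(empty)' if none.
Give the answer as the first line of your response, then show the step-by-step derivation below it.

1,5,4,6,0,2,3

step 1: output 1; order=[1]; indeg=(1,0,2,3,1,0,1)
step 2: output 5; order=[1,5]; indeg=(1,0,2,2,0,0,0)
step 3: output 4; order=[1,5,4]; indeg=(1,0,1,1,0,0,0)
step 4: output 6; order=[1,5,4,6]; indeg=(0,0,0,1,0,0,0)
step 5: output 0; order=[1,5,4,6,0]; indeg=(0,0,0,0,0,0,0)
step 6: output 2; order=[1,5,4,6,0,2]; indeg=(0,0,0,0,0,0,0)
step 7: output 3; order=[1,5,4,6,0,2,3]; indeg=(0,0,0,0,0,0,0)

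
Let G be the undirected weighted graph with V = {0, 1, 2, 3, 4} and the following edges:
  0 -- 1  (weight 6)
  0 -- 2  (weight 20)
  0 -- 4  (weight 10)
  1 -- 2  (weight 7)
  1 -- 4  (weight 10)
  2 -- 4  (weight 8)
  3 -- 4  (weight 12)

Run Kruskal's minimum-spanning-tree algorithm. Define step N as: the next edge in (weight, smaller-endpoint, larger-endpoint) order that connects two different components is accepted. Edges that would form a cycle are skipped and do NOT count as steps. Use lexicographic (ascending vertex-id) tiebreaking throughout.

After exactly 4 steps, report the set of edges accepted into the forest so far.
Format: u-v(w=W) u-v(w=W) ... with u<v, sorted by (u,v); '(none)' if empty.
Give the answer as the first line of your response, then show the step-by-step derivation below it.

0-1(w=6) 1-2(w=7) 2-4(w=8) 3-4(w=12)

step 1: add edge 0-1 (w=6); MST = {0-1(w=6)}
step 2: add edge 1-2 (w=7); MST = {0-1(w=6) 1-2(w=7)}
step 3: add edge 2-4 (w=8); MST = {0-1(w=6) 1-2(w=7) 2-4(w=8)}
step 4: add edge 3-4 (w=12); MST = {0-1(w=6) 1-2(w=7) 2-4(w=8) 3-4(w=12)}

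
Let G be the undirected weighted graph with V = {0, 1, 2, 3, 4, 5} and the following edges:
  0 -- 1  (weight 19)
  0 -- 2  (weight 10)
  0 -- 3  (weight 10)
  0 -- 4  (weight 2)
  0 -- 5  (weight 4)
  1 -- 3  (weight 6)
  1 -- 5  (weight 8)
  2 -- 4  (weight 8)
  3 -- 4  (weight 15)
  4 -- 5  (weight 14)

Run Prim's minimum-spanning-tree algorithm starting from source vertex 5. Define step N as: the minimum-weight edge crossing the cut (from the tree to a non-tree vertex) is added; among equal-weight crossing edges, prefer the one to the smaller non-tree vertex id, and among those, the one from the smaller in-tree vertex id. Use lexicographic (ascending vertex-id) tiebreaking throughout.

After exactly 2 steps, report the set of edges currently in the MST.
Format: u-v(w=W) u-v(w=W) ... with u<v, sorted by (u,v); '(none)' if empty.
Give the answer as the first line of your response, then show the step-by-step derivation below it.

0-4(w=2) 0-5(w=4)

step 1: add edge 0-5 (w=4); MST = {0-5(w=4)}
step 2: add edge 0-4 (w=2); MST = {0-4(w=2) 0-5(w=4)}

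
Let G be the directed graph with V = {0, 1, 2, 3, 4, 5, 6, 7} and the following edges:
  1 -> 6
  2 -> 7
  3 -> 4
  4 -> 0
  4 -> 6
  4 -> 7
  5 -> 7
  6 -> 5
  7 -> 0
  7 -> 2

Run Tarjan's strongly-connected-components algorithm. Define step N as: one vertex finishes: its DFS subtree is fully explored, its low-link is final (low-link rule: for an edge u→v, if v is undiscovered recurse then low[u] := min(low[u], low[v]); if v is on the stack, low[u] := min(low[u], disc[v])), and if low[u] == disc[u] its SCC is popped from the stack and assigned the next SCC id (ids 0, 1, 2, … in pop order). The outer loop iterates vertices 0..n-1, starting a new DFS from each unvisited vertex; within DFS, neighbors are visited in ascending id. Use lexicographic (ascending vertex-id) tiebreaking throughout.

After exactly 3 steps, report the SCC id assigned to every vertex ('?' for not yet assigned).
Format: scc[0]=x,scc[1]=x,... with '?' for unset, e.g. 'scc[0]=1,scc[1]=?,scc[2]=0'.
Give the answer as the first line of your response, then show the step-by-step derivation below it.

scc[0]=0,scc[1]=?,scc[2]=1,scc[3]=?,scc[4]=?,scc[5]=?,scc[6]=?,scc[7]=1

step 1: low=(low[0]=0,low[1]=?,low[2]=?,low[3]=?,low[4]=?,low[5]=?,low[6]=?,low[7]=?); scc=(scc[0]=0,scc[1]=?,scc[2]=?,scc[3]=?,scc[4]=?,scc[5]=?,scc[6]=?,scc[7]=?)
step 2: low=(low[0]=0,low[1]=1,low[2]=4,low[3]=?,low[4]=?,low[5]=3,low[6]=2,low[7]=4); scc=(scc[0]=0,scc[1]=?,scc[2]=?,scc[3]=?,scc[4]=?,scc[5]=?,scc[6]=?,scc[7]=?)
step 3: low=(low[0]=0,low[1]=1,low[2]=4,low[3]=?,low[4]=?,low[5]=3,low[6]=2,low[7]=4); scc=(scc[0]=0,scc[1]=?,scc[2]=1,scc[3]=?,scc[4]=?,scc[5]=?,scc[6]=?,scc[7]=1)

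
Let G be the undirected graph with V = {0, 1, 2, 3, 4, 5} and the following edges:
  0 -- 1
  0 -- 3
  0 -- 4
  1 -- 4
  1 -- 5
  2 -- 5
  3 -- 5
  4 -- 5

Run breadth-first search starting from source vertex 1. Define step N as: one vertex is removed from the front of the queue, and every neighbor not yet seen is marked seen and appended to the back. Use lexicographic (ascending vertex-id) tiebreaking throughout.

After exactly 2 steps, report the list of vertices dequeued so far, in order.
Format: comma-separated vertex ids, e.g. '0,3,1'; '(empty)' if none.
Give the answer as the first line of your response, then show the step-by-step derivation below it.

1,0

step 1: dequeue 1; queue=[0,4,5]; order=1
step 2: dequeue 0; queue=[4,5,3]; order=1,0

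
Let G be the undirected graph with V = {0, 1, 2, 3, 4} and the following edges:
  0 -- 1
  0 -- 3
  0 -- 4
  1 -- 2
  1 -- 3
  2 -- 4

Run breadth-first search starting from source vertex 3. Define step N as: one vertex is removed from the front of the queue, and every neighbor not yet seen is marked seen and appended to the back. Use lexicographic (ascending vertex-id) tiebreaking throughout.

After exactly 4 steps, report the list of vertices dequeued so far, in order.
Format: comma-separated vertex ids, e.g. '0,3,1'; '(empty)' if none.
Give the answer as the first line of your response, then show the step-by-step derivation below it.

3,0,1,4

step 1: dequeue 3; queue=[0,1]; order=3
step 2: dequeue 0; queue=[1,4]; order=3,0
step 3: dequeue 1; queue=[4,2]; order=3,0,1
step 4: dequeue 4; queue=[2]; order=3,0,1,4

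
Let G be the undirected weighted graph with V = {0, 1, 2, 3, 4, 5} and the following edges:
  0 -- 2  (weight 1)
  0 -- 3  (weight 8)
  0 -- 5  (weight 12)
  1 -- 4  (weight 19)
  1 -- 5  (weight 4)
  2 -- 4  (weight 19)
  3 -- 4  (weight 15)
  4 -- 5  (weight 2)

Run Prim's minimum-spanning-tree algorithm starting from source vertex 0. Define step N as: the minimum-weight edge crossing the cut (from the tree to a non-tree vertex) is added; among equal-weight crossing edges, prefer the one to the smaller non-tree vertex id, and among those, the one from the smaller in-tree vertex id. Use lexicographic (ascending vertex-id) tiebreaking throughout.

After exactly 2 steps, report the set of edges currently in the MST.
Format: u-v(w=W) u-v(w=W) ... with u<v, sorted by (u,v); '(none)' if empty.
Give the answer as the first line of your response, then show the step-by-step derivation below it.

0-2(w=1) 0-3(w=8)

step 1: add edge 0-2 (w=1); MST = {0-2(w=1)}
step 2: add edge 0-3 (w=8); MST = {0-2(w=1) 0-3(w=8)}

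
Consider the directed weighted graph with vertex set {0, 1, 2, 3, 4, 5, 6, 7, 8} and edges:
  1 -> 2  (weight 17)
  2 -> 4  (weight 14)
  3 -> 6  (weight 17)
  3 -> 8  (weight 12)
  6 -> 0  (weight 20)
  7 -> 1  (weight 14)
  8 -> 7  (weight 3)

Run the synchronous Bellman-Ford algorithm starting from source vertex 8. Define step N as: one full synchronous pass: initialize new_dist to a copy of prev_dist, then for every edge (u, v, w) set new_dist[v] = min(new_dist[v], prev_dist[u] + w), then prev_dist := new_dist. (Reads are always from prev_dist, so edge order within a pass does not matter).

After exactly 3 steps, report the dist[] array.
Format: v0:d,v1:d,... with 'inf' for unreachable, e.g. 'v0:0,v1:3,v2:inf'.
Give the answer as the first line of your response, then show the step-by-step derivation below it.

v0:inf,v1:17,v2:34,v3:inf,v4:inf,v5:inf,v6:inf,v7:3,v8:0

step 1: dist = v0:inf,v1:inf,v2:inf,v3:inf,v4:inf,v5:inf,v6:inf,v7:3,v8:0
step 2: dist = v0:inf,v1:17,v2:inf,v3:inf,v4:inf,v5:inf,v6:inf,v7:3,v8:0
step 3: dist = v0:inf,v1:17,v2:34,v3:inf,v4:inf,v5:inf,v6:inf,v7:3,v8:0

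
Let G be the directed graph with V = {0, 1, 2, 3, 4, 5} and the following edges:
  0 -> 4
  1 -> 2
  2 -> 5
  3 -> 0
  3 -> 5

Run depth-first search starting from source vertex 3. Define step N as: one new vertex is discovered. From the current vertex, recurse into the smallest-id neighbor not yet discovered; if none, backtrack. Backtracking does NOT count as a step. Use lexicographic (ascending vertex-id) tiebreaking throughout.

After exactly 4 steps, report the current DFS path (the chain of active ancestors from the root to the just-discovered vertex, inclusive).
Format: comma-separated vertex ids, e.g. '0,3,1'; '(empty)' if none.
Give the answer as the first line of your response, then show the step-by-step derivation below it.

3,5

step 1: discover 3; path=3; order=3
step 2: discover 0; path=3>0; order=3,0
step 3: discover 4; path=3>0>4; order=3,0,4
step 4: discover 5; path=3>5; order=3,0,4,5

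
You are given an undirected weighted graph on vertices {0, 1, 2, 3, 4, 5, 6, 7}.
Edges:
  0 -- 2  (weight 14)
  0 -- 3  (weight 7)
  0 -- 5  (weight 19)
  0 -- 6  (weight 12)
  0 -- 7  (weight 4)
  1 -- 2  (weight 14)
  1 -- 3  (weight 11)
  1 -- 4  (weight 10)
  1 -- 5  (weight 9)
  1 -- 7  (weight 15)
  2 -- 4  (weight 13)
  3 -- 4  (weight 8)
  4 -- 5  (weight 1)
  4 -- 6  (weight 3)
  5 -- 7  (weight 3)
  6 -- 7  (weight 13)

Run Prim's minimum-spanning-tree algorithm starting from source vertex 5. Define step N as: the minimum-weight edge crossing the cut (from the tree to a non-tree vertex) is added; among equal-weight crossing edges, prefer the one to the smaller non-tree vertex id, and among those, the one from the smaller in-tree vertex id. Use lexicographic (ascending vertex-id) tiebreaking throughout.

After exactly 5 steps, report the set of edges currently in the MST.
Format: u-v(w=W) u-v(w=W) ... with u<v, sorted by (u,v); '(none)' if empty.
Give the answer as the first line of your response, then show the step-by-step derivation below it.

0-3(w=7) 0-7(w=4) 4-5(w=1) 4-6(w=3) 5-7(w=3)

step 1: add edge 4-5 (w=1); MST = {4-5(w=1)}
step 2: add edge 4-6 (w=3); MST = {4-5(w=1) 4-6(w=3)}
step 3: add edge 5-7 (w=3); MST = {4-5(w=1) 4-6(w=3) 5-7(w=3)}
step 4: add edge 0-7 (w=4); MST = {0-7(w=4) 4-5(w=1) 4-6(w=3) 5-7(w=3)}
step 5: add edge 0-3 (w=7); MST = {0-3(w=7) 0-7(w=4) 4-5(w=1) 4-6(w=3) 5-7(w=3)}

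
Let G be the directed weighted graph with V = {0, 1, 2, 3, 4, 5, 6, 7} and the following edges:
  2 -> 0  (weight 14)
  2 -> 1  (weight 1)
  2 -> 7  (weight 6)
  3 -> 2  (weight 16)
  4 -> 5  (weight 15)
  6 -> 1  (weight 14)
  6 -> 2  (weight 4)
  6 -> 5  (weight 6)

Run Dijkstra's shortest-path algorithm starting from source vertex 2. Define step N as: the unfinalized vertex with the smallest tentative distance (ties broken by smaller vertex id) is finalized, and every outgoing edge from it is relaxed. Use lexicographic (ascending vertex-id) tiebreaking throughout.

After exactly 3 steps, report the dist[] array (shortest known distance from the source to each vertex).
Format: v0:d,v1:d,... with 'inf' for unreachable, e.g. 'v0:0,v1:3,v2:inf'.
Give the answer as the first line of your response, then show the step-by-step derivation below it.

v0:14,v1:1,v2:0,v3:inf,v4:inf,v5:inf,v6:inf,v7:6

step 1: dist = v0:14,v1:1,v2:0,v3:inf,v4:inf,v5:inf,v6:inf,v7:6
step 2: dist = v0:14,v1:1,v2:0,v3:inf,v4:inf,v5:inf,v6:inf,v7:6
step 3: dist = v0:14,v1:1,v2:0,v3:inf,v4:inf,v5:inf,v6:inf,v7:6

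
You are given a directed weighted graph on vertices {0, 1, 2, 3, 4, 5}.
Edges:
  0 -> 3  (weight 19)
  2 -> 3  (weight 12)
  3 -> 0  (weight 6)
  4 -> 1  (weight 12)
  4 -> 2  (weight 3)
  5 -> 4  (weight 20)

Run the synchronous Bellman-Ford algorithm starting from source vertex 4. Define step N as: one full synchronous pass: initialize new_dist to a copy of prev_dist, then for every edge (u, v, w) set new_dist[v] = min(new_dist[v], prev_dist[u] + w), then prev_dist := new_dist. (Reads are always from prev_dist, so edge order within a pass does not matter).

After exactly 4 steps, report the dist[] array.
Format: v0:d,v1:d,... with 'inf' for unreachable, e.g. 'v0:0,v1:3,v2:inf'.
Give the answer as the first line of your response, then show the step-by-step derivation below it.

v0:21,v1:12,v2:3,v3:15,v4:0,v5:inf

step 1: dist = v0:inf,v1:12,v2:3,v3:inf,v4:0,v5:inf
step 2: dist = v0:inf,v1:12,v2:3,v3:15,v4:0,v5:inf
step 3: dist = v0:21,v1:12,v2:3,v3:15,v4:0,v5:inf
step 4: dist = v0:21,v1:12,v2:3,v3:15,v4:0,v5:inf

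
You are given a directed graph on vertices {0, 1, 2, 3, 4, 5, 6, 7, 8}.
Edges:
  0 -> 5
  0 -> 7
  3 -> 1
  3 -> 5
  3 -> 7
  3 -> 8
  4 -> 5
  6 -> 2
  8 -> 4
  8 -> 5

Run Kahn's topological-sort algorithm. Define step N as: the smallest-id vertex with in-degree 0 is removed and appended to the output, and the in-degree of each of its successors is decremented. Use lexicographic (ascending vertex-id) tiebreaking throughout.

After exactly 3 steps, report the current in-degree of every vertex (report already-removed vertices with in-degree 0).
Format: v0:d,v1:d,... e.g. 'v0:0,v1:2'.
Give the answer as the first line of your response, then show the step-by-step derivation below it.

v0:0,v1:0,v2:1,v3:0,v4:1,v5:2,v6:0,v7:0,v8:0

step 1: output 0; order=[0]; indeg=(0,1,1,0,1,3,0,1,1)
step 2: output 3; order=[0,3]; indeg=(0,0,1,0,1,2,0,0,0)
step 3: output 1; order=[0,3,1]; indeg=(0,0,1,0,1,2,0,0,0)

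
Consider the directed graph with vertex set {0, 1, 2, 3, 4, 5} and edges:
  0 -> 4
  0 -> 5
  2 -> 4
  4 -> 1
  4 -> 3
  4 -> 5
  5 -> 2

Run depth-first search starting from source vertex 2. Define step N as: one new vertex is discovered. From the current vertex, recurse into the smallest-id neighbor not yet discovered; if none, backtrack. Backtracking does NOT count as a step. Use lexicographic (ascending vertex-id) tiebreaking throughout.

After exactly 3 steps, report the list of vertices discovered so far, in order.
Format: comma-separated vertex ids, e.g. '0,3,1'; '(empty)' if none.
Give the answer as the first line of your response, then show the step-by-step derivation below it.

2,4,1

step 1: discover 2; path=2; order=2
step 2: discover 4; path=2>4; order=2,4
step 3: discover 1; path=2>4>1; order=2,4,1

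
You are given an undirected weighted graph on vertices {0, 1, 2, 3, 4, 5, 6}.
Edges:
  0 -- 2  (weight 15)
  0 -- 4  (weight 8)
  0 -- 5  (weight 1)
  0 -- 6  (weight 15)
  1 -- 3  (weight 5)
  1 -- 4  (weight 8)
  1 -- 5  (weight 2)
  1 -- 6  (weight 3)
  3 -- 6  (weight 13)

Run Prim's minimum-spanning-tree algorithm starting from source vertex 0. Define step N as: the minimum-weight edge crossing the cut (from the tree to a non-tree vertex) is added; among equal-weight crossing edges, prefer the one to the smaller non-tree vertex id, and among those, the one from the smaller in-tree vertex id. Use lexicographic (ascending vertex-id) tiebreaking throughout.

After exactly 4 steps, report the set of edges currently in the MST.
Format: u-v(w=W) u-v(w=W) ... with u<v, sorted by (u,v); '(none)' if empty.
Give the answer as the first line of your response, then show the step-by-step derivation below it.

0-5(w=1) 1-3(w=5) 1-5(w=2) 1-6(w=3)

step 1: add edge 0-5 (w=1); MST = {0-5(w=1)}
step 2: add edge 1-5 (w=2); MST = {0-5(w=1) 1-5(w=2)}
step 3: add edge 1-6 (w=3); MST = {0-5(w=1) 1-5(w=2) 1-6(w=3)}
step 4: add edge 1-3 (w=5); MST = {0-5(w=1) 1-3(w=5) 1-5(w=2) 1-6(w=3)}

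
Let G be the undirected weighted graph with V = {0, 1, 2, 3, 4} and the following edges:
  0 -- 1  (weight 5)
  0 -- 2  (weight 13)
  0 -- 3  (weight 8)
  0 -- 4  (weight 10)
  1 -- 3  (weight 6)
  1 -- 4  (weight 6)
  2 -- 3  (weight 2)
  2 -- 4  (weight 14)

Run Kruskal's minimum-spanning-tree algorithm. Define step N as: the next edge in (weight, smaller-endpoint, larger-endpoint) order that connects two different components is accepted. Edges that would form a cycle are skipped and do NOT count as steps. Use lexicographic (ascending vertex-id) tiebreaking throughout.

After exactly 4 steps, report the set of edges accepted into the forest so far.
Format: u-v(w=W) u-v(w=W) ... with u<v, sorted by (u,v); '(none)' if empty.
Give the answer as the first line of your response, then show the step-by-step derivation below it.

0-1(w=5) 1-3(w=6) 1-4(w=6) 2-3(w=2)

step 1: add edge 2-3 (w=2); MST = {2-3(w=2)}
step 2: add edge 0-1 (w=5); MST = {0-1(w=5) 2-3(w=2)}
step 3: add edge 1-3 (w=6); MST = {0-1(w=5) 1-3(w=6) 2-3(w=2)}
step 4: add edge 1-4 (w=6); MST = {0-1(w=5) 1-3(w=6) 1-4(w=6) 2-3(w=2)}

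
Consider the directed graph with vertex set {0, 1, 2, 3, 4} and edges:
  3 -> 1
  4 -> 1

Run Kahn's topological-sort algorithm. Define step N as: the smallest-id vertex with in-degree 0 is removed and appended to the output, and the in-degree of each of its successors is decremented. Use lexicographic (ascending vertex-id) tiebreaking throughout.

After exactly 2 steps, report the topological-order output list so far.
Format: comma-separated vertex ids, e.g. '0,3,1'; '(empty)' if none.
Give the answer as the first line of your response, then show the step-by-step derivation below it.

0,2

step 1: output 0; order=[0]; indeg=(0,2,0,0,0)
step 2: output 2; order=[0,2]; indeg=(0,2,0,0,0)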